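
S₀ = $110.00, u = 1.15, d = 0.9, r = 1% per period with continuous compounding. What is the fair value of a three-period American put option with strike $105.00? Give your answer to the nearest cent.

$5.56

Risk-neutral probability p = (e^0.01 − 0.9)/(1.15 − 0.9) = 0.1101/0.2500 = 0.4402
Terminal stock prices: S_uuu = 167.3, S_uud = 130.9, S_udd = 102.5, S_ddd = 80.19
Terminal payoffs (K − S): max(-62.3, 0) = 0, max(-25.93, 0) = 0, max(2.535, 0) = 2.535, max(24.81, 0) = 24.81
Node uu (S = 145.5): continuation = e^(−0.01)·[0.4402·0.0000 + 0.5598·0.0000] = 0.0000; exercise value = 0.0000 ≤ continuation, so V_uu = 0.0000
Node ud (S = 113.8): continuation = e^(−0.01)·[0.4402·0.0000 + 0.5598·2.5350] = 1.4050; exercise value = 0.0000 ≤ continuation, so V_ud = 1.4050
Node dd (S = 89.1): continuation = e^(−0.01)·[0.4402·2.5350 + 0.5598·24.8100] = 14.8552; exercise value = 15.9000 > continuation, so V_dd = 15.9000 (exercise)
Node u (S = 126.5): continuation = e^(−0.01)·[0.4402·0.0000 + 0.5598·1.4050] = 0.7787; exercise value = 0.0000 ≤ continuation, so V_u = 0.7787
Node d (S = 99): continuation = e^(−0.01)·[0.4402·1.4050 + 0.5598·15.9000] = 9.4246; exercise value = 6.0000 ≤ continuation, so V_d = 9.4246
Node 0 (S = 110): continuation = e^(−0.01)·[0.4402·0.7787 + 0.5598·9.4246] = 5.5627; exercise value = 0.0000 ≤ continuation, so V_0 = 5.5627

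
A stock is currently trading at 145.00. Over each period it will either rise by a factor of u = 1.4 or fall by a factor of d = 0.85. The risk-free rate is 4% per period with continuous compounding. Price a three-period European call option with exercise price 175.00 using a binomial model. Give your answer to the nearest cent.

22.18

Risk-neutral probability p = (e^0.04 − 0.85)/(1.4 − 0.85) = 0.1908/0.5500 = 0.3469
Terminal stock prices: S_uuu = 397.9, S_uud = 241.6, S_udd = 146.7, S_ddd = 89.05
Terminal payoffs (S − K): max(222.9, 0) = 222.9, max(66.57, 0) = 66.57, max(-28.33, 0) = 0, max(-85.95, 0) = 0
Node uu (S = 284.2): V_uu = e^(−0.04)·[0.3469·222.8800 + 0.6531·66.5700] = 116.0618
Node ud (S = 172.5): V_ud = e^(−0.04)·[0.3469·66.5700 + 0.6531·0.0000] = 22.1895
Node dd (S = 104.8): V_dd = e^(−0.04)·[0.3469·0.0000 + 0.6531·0.0000] = 0.0000
Node u (S = 203): V_u = e^(−0.04)·[0.3469·116.0618 + 0.6531·22.1895] = 52.6095
Node d (S = 123.2): V_d = e^(−0.04)·[0.3469·22.1895 + 0.6531·0.0000] = 7.3963
Node 0 (S = 145): V_0 = e^(−0.04)·[0.3469·52.6095 + 0.6531·7.3963] = 22.1770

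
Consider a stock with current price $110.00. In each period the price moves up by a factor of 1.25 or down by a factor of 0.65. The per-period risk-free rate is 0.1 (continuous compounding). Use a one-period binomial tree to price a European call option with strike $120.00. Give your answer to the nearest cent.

$12.01

Risk-neutral probability p = (e^0.1 − 0.65)/(1.25 − 0.65) = 0.4552/0.6000 = 0.7586
Terminal stock prices: S_u = 137.5, S_d = 71.5
Terminal payoffs (S − K): max(17.5, 0) = 17.5, max(-48.5, 0) = 0
Node 0 (S = 110): V_0 = e^(−0.1)·[0.7586·17.5000 + 0.2414·0.0000] = 12.0125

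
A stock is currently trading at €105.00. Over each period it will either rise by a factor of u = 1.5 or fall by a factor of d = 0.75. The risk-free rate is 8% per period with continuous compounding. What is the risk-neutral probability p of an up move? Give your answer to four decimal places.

p = 0.4444

Risk-neutral probability p = (e^0.08 − 0.75)/(1.5 − 0.75) = 0.3333/0.7500 = 0.4444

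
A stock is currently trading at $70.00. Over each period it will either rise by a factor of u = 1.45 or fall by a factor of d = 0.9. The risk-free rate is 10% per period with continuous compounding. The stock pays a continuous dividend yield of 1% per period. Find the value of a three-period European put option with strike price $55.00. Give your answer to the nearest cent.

$0.80

Per-period risk-free factor R = e^0.1 = 1.1052; dividend-adjusted growth = e^(0.1−0.01) = 1.0942.
Risk-neutral probability p = (1.0942 − 0.9)/(1.45 − 0.9) = 0.1942/0.5500 = 0.3530
Terminal stock prices: S_uuu = 213.4, S_uud = 132.5, S_udd = 82.22, S_ddd = 51.03
Terminal payoffs (K − S): max(-158.4, 0) = 0, max(-77.46, 0) = 0, max(-27.22, 0) = 0, max(3.97, 0) = 3.97
Node uu (S = 147.2): V_uu = e^(−0.1)·[0.3530·0.0000 + 0.6470·0.0000] = 0.0000
Node ud (S = 91.35): V_ud = e^(−0.1)·[0.3530·0.0000 + 0.6470·0.0000] = 0.0000
Node dd (S = 56.7): V_dd = e^(−0.1)·[0.3530·0.0000 + 0.6470·3.9700] = 2.3240
Node u (S = 101.5): V_u = e^(−0.1)·[0.3530·0.0000 + 0.6470·0.0000] = 0.0000
Node d (S = 63): V_d = e^(−0.1)·[0.3530·0.0000 + 0.6470·2.3240] = 1.3604
Node 0 (S = 70): V_0 = e^(−0.1)·[0.3530·0.0000 + 0.6470·1.3604] = 0.7964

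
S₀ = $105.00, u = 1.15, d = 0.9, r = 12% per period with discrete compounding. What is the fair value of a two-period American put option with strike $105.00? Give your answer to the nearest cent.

Risk-neutral probability p = (1 + 0.12 − 0.9)/(1.15 − 0.9) = 0.2200/0.2500 = 0.8800
Terminal stock prices: S_uu = 138.9, S_ud = 108.7, S_dd = 85.05
Terminal payoffs (K − S): max(-33.86, 0) = 0, max(-3.675, 0) = 0, max(19.95, 0) = 19.95
Node u (S = 120.7): continuation = 1/1.12·[0.8800·0.0000 + 0.1200·0.0000] = 0.0000; exercise value = 0.0000 ≤ continuation, so V_u = 0.0000
Node d (S = 94.5): continuation = 1/1.12·[0.8800·0.0000 + 0.1200·19.9500] = 2.1375; exercise value = 10.5000 > continuation, so V_d = 10.5000 (exercise)
Node 0 (S = 105): continuation = 1/1.12·[0.8800·0.0000 + 0.1200·10.5000] = 1.1250; exercise value = 0.0000 ≤ continuation, so V_0 = 1.1250

$1.12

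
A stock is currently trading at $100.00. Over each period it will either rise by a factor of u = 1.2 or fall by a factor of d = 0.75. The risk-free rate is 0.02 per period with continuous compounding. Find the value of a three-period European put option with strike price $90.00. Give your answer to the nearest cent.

$8.97

Risk-neutral probability p = (e^0.02 − 0.75)/(1.2 − 0.75) = 0.2702/0.4500 = 0.6004
Terminal stock prices: S_uuu = 172.8, S_uud = 108, S_udd = 67.5, S_ddd = 42.19
Terminal payoffs (K − S): max(-82.8, 0) = 0, max(-18, 0) = 0, max(22.5, 0) = 22.5, max(47.81, 0) = 47.81
Node uu (S = 144): V_uu = e^(−0.02)·[0.6004·0.0000 + 0.3996·0.0000] = 0.0000
Node ud (S = 90): V_ud = e^(−0.02)·[0.6004·0.0000 + 0.3996·22.5000] = 8.8119
Node dd (S = 56.25): V_dd = e^(−0.02)·[0.6004·22.5000 + 0.3996·47.8125] = 31.9679
Node u (S = 120): V_u = e^(−0.02)·[0.6004·0.0000 + 0.3996·8.8119] = 3.4511
Node d (S = 75): V_d = e^(−0.02)·[0.6004·8.8119 + 0.3996·31.9679] = 17.7063
Node 0 (S = 100): V_0 = e^(−0.02)·[0.6004·3.4511 + 0.3996·17.7063] = 8.9657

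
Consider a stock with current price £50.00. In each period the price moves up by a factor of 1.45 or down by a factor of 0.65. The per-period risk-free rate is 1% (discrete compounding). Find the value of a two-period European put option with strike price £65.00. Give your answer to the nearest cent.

£21.68

Risk-neutral probability p = (1 + 0.01 − 0.65)/(1.45 − 0.65) = 0.3600/0.8000 = 0.4500
Terminal stock prices: S_uu = 105.1, S_ud = 47.12, S_dd = 21.13
Terminal payoffs (K − S): max(-40.12, 0) = 0, max(17.88, 0) = 17.88, max(43.88, 0) = 43.88
Node u (S = 72.5): V_u = 1/1.01·[0.4500·0.0000 + 0.5500·17.8750] = 9.7339
Node d (S = 32.5): V_d = 1/1.01·[0.4500·17.8750 + 0.5500·43.8750] = 31.8564
Node 0 (S = 50): V_0 = 1/1.01·[0.4500·9.7339 + 0.5500·31.8564] = 21.6845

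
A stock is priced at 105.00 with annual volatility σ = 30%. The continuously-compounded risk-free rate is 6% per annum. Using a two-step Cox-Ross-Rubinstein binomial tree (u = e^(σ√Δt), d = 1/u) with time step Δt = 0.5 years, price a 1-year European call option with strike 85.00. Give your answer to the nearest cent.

CRR parameters: u = e^(σ√Δt) = e^(0.3·√0.5) = 1.2363, d = 1/u = 0.8089
Per-period rate: rΔt = 0.06·0.5 = 0.03, so R = e^0.03 = 1.0305
Risk-neutral probability p = (e^0.03 − 0.8089)/(1.2363 − 0.8089) = 0.2216/0.4275 = 0.5184
Terminal stock prices: S_uu = 160.5, S_ud = 105, S_dd = 68.7
Terminal payoffs (S − K): max(75.49, 0) = 75.49, max(20, 0) = 20, max(-16.3, 0) = 0
Node u (S = 129.8): V_u = e^(−0.03)·[0.5184·75.4888 + 0.4816·20.0000] = 47.3248
Node d (S = 84.93): V_d = e^(−0.03)·[0.5184·20.0000 + 0.4816·0.0000] = 10.0618
Node 0 (S = 105): V_0 = e^(−0.03)·[0.5184·47.3248 + 0.4816·10.0618] = 28.5111

28.51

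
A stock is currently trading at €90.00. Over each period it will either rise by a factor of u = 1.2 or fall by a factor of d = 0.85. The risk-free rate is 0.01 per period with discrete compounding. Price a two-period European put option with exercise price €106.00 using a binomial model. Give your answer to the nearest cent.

Risk-neutral probability p = (1 + 0.01 − 0.85)/(1.2 − 0.85) = 0.1600/0.3500 = 0.4571
Terminal stock prices: S_uu = 129.6, S_ud = 91.8, S_dd = 65.02
Terminal payoffs (K − S): max(-23.6, 0) = 0, max(14.2, 0) = 14.2, max(40.98, 0) = 40.98
Node u (S = 108): V_u = 1/1.01·[0.4571·0.0000 + 0.5429·14.2000] = 7.6322
Node d (S = 76.5): V_d = 1/1.01·[0.4571·14.2000 + 0.5429·40.9750] = 28.4505
Node 0 (S = 90): V_0 = 1/1.01·[0.4571·7.6322 + 0.5429·28.4505] = 18.7461

€18.75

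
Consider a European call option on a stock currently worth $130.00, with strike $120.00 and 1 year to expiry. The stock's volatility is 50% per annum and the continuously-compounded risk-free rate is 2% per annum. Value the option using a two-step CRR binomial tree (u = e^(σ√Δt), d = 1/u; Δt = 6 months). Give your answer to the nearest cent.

$30.40

CRR parameters: u = e^(σ√Δt) = e^(0.5·√0.5) = 1.4241, d = 1/u = 0.7022
Per-period rate: rΔt = 0.02·0.5 = 0.01, so R = e^0.01 = 1.0101
Risk-neutral probability p = (e^0.01 − 0.7022)/(1.4241 − 0.7022) = 0.3079/0.7219 = 0.4264
Terminal stock prices: S_uu = 263.7, S_ud = 130, S_dd = 64.1
Terminal payoffs (S − K): max(143.7, 0) = 143.7, max(10, 0) = 10, max(-55.9, 0) = 0
Node u (S = 185.1): V_u = e^(−0.01)·[0.4264·143.6549 + 0.5736·10.0000] = 66.3295
Node d (S = 91.28): V_d = e^(−0.01)·[0.4264·10.0000 + 0.5736·0.0000] = 4.2220
Node 0 (S = 130): V_0 = e^(−0.01)·[0.4264·66.3295 + 0.5736·4.2220] = 30.4017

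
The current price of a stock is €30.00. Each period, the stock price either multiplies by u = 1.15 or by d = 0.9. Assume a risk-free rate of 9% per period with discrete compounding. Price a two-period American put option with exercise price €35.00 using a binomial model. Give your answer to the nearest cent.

Risk-neutral probability p = (1 + 0.09 − 0.9)/(1.15 − 0.9) = 0.1900/0.2500 = 0.7600
Terminal stock prices: S_uu = 39.67, S_ud = 31.05, S_dd = 24.3
Terminal payoffs (K − S): max(-4.675, 0) = 0, max(3.95, 0) = 3.95, max(10.7, 0) = 10.7
Node u (S = 34.5): continuation = 1/1.09·[0.7600·0.0000 + 0.2400·3.9500] = 0.8697; exercise value = 0.5000 ≤ continuation, so V_u = 0.8697
Node d (S = 27): continuation = 1/1.09·[0.7600·3.9500 + 0.2400·10.7000] = 5.1101; exercise value = 8.0000 > continuation, so V_d = 8.0000 (exercise)
Node 0 (S = 30): continuation = 1/1.09·[0.7600·0.8697 + 0.2400·8.0000] = 2.3679; exercise value = 5.0000 > continuation, so V_0 = 5.0000 (exercise)

€5.00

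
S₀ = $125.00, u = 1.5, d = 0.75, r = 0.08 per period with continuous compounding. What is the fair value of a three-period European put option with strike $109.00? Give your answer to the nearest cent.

Risk-neutral probability p = (e^0.08 − 0.75)/(1.5 − 0.75) = 0.3333/0.7500 = 0.4444
Terminal stock prices: S_uuu = 421.9, S_uud = 210.9, S_udd = 105.5, S_ddd = 52.73
Terminal payoffs (K − S): max(-312.9, 0) = 0, max(-101.9, 0) = 0, max(3.531, 0) = 3.531, max(56.27, 0) = 56.27
Node uu (S = 281.2): V_uu = e^(−0.08)·[0.4444·0.0000 + 0.5556·0.0000] = 0.0000
Node ud (S = 140.6): V_ud = e^(−0.08)·[0.4444·0.0000 + 0.5556·3.5312] = 1.8112
Node dd (S = 70.31): V_dd = e^(−0.08)·[0.4444·3.5312 + 0.5556·56.2656] = 30.3072
Node u (S = 187.5): V_u = e^(−0.08)·[0.4444·0.0000 + 0.5556·1.8112] = 0.9290
Node d (S = 93.75): V_d = e^(−0.08)·[0.4444·1.8112 + 0.5556·30.3072] = 16.2875
Node 0 (S = 125): V_0 = e^(−0.08)·[0.4444·0.9290 + 0.5556·16.2875] = 8.7349

$8.73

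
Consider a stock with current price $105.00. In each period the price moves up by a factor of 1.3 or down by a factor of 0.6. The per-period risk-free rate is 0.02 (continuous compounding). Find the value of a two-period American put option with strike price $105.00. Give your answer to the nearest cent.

$21.78

Risk-neutral probability p = (e^0.02 − 0.6)/(1.3 − 0.6) = 0.4202/0.7000 = 0.6003
Terminal stock prices: S_uu = 177.5, S_ud = 81.9, S_dd = 37.8
Terminal payoffs (K − S): max(-72.45, 0) = 0, max(23.1, 0) = 23.1, max(67.2, 0) = 67.2
Node u (S = 136.5): continuation = e^(−0.02)·[0.6003·0.0000 + 0.3997·23.1000] = 9.0505; exercise value = 0.0000 ≤ continuation, so V_u = 9.0505
Node d (S = 63): continuation = e^(−0.02)·[0.6003·23.1000 + 0.3997·67.2000] = 39.9209; exercise value = 42.0000 > continuation, so V_d = 42.0000 (exercise)
Node 0 (S = 105): continuation = e^(−0.02)·[0.6003·9.0505 + 0.3997·42.0000] = 21.7808; exercise value = 0.0000 ≤ continuation, so V_0 = 21.7808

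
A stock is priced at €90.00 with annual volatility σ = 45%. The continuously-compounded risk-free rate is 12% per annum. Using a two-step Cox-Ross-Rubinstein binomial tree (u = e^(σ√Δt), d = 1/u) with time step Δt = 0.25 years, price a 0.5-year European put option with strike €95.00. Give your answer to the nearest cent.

€10.82

CRR parameters: u = e^(σ√Δt) = e^(0.45·√0.25) = 1.2523, d = 1/u = 0.7985
Per-period rate: rΔt = 0.12·0.25 = 0.03, so R = e^0.03 = 1.0305
Risk-neutral probability p = (e^0.03 − 0.7985)/(1.2523 − 0.7985) = 0.2319/0.4538 = 0.5111
Terminal stock prices: S_uu = 141.1, S_ud = 90, S_dd = 57.39
Terminal payoffs (K − S): max(-46.15, 0) = 0, max(5, 0) = 5, max(37.61, 0) = 37.61
Node u (S = 112.7): V_u = e^(−0.03)·[0.5111·0.0000 + 0.4889·5.0000] = 2.3723
Node d (S = 71.87): V_d = e^(−0.03)·[0.5111·5.0000 + 0.4889·37.6135] = 20.3259
Node 0 (S = 90): V_0 = e^(−0.03)·[0.5111·2.3723 + 0.4889·20.3259] = 10.8203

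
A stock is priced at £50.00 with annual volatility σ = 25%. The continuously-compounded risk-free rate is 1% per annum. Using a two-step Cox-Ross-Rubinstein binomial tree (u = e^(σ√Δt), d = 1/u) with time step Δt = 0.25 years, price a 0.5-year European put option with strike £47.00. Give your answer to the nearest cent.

£2.18

CRR parameters: u = e^(σ√Δt) = e^(0.25·√0.25) = 1.1331, d = 1/u = 0.8825
Per-period rate: rΔt = 0.01·0.25 = 0.0025, so R = e^0.0025 = 1.0025
Risk-neutral probability p = (e^0.0025 − 0.8825)/(1.1331 − 0.8825) = 0.1200/0.2507 = 0.4788
Terminal stock prices: S_uu = 64.2, S_ud = 50, S_dd = 38.94
Terminal payoffs (K − S): max(-17.2, 0) = 0, max(-3, 0) = 0, max(8.06, 0) = 8.06
Node u (S = 56.66): V_u = e^(−0.0025)·[0.4788·0.0000 + 0.5212·0.0000] = 0.0000
Node d (S = 44.12): V_d = e^(−0.0025)·[0.4788·0.0000 + 0.5212·8.0600] = 4.1905
Node 0 (S = 50): V_0 = e^(−0.0025)·[0.4788·0.0000 + 0.5212·4.1905] = 2.1788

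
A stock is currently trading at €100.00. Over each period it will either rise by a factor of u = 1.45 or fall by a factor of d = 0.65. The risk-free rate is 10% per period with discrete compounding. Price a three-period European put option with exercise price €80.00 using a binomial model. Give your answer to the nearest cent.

Risk-neutral probability p = (1 + 0.1 − 0.65)/(1.45 − 0.65) = 0.4500/0.8000 = 0.5625
Terminal stock prices: S_uuu = 304.9, S_uud = 136.7, S_udd = 61.26, S_ddd = 27.46
Terminal payoffs (K − S): max(-224.9, 0) = 0, max(-56.66, 0) = 0, max(18.74, 0) = 18.74, max(52.54, 0) = 52.54
Node uu (S = 210.2): V_uu = 1/1.1·[0.5625·0.0000 + 0.4375·0.0000] = 0.0000
Node ud (S = 94.25): V_ud = 1/1.1·[0.5625·0.0000 + 0.4375·18.7375] = 7.4524
Node dd (S = 42.25): V_dd = 1/1.1·[0.5625·18.7375 + 0.4375·52.5375] = 30.4773
Node u (S = 145): V_u = 1/1.1·[0.5625·0.0000 + 0.4375·7.4524] = 2.9640
Node d (S = 65): V_d = 1/1.1·[0.5625·7.4524 + 0.4375·30.4773] = 15.9325
Node 0 (S = 100): V_0 = 1/1.1·[0.5625·2.9640 + 0.4375·15.9325] = 7.8525

€7.85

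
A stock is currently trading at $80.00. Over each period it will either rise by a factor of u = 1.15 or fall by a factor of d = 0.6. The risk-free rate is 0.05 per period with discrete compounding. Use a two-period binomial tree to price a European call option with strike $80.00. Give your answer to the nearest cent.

$15.67

Risk-neutral probability p = (1 + 0.05 − 0.6)/(1.15 − 0.6) = 0.4500/0.5500 = 0.8182
Terminal stock prices: S_uu = 105.8, S_ud = 55.2, S_dd = 28.8
Terminal payoffs (S − K): max(25.8, 0) = 25.8, max(-24.8, 0) = 0, max(-51.2, 0) = 0
Node u (S = 92): V_u = 1/1.05·[0.8182·25.8000 + 0.1818·0.0000] = 20.1039
Node d (S = 48): V_d = 1/1.05·[0.8182·0.0000 + 0.1818·0.0000] = 0.0000
Node 0 (S = 80): V_0 = 1/1.05·[0.8182·20.1039 + 0.1818·0.0000] = 15.6654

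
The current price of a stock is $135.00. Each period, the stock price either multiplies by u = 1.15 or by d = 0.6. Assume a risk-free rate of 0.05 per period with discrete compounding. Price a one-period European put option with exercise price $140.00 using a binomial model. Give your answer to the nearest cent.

Risk-neutral probability p = (1 + 0.05 − 0.6)/(1.15 − 0.6) = 0.4500/0.5500 = 0.8182
Terminal stock prices: S_u = 155.2, S_d = 81
Terminal payoffs (K − S): max(-15.25, 0) = 0, max(59, 0) = 59
Node 0 (S = 135): V_0 = 1/1.05·[0.8182·0.0000 + 0.1818·59.0000] = 10.2165

$10.22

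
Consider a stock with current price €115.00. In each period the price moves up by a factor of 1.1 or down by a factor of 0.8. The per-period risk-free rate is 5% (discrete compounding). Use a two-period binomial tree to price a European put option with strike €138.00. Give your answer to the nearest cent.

Risk-neutral probability p = (1 + 0.05 − 0.8)/(1.1 − 0.8) = 0.2500/0.3000 = 0.8333
Terminal stock prices: S_uu = 139.2, S_ud = 101.2, S_dd = 73.6
Terminal payoffs (K − S): max(-1.15, 0) = 0, max(36.8, 0) = 36.8, max(64.4, 0) = 64.4
Node u (S = 126.5): V_u = 1/1.05·[0.8333·0.0000 + 0.1667·36.8000] = 5.8413
Node d (S = 92): V_d = 1/1.05·[0.8333·36.8000 + 0.1667·64.4000] = 39.4286
Node 0 (S = 115): V_0 = 1/1.05·[0.8333·5.8413 + 0.1667·39.4286] = 10.8944

€10.89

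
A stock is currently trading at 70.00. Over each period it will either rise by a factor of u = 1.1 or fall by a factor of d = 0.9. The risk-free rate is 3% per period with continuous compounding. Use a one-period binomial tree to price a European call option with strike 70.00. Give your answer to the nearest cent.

4.43

Risk-neutral probability p = (e^0.03 − 0.9)/(1.1 − 0.9) = 0.1305/0.2000 = 0.6523
Terminal stock prices: S_u = 77, S_d = 63
Terminal payoffs (S − K): max(7, 0) = 7, max(-7, 0) = 0
Node 0 (S = 70): V_0 = e^(−0.03)·[0.6523·7.0000 + 0.3477·0.0000] = 4.4310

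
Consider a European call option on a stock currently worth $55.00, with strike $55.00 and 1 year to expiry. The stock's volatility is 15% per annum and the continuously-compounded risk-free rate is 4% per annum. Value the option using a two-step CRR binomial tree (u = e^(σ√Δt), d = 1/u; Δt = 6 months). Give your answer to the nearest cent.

$4.04

CRR parameters: u = e^(σ√Δt) = e^(0.15·√0.5) = 1.1119, d = 1/u = 0.8994
Per-period rate: rΔt = 0.04·0.5 = 0.02, so R = e^0.02 = 1.0202
Risk-neutral probability p = (e^0.02 − 0.8994)/(1.1119 − 0.8994) = 0.1208/0.2125 = 0.5686
Terminal stock prices: S_uu = 68, S_ud = 55, S_dd = 44.49
Terminal payoffs (S − K): max(13, 0) = 13, max(0, 0) = 0, max(-10.51, 0) = 0
Node u (S = 61.15): V_u = e^(−0.02)·[0.5686·12.9971 + 0.4314·0.0000] = 7.2433
Node d (S = 49.47): V_d = e^(−0.02)·[0.5686·0.0000 + 0.4314·0.0000] = 0.0000
Node 0 (S = 55): V_0 = e^(−0.02)·[0.5686·7.2433 + 0.4314·0.0000] = 4.0367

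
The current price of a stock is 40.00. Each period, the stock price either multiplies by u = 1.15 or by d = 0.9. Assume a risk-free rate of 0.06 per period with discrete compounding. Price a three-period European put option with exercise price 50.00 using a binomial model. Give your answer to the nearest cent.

Risk-neutral probability p = (1 + 0.06 − 0.9)/(1.15 − 0.9) = 0.1600/0.2500 = 0.6400
Terminal stock prices: S_uuu = 60.83, S_uud = 47.61, S_udd = 37.26, S_ddd = 29.16
Terminal payoffs (K − S): max(-10.83, 0) = 0, max(2.39, 0) = 2.39, max(12.74, 0) = 12.74, max(20.84, 0) = 20.84
Node uu (S = 52.9): V_uu = 1/1.06·[0.6400·0.0000 + 0.3600·2.3900] = 0.8117
Node ud (S = 41.4): V_ud = 1/1.06·[0.6400·2.3900 + 0.3600·12.7400] = 5.7698
Node dd (S = 32.4): V_dd = 1/1.06·[0.6400·12.7400 + 0.3600·20.8400] = 14.7698
Node u (S = 46): V_u = 1/1.06·[0.6400·0.8117 + 0.3600·5.7698] = 2.4496
Node d (S = 36): V_d = 1/1.06·[0.6400·5.7698 + 0.3600·14.7698] = 8.4998
Node 0 (S = 40): V_0 = 1/1.06·[0.6400·2.4496 + 0.3600·8.4998] = 4.3658

4.37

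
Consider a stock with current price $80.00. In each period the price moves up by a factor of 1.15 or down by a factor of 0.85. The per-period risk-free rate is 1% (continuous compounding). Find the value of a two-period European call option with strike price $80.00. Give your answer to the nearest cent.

Risk-neutral probability p = (e^0.01 − 0.85)/(1.15 − 0.85) = 0.1601/0.3000 = 0.5335
Terminal stock prices: S_uu = 105.8, S_ud = 78.2, S_dd = 57.8
Terminal payoffs (S − K): max(25.8, 0) = 25.8, max(-1.8, 0) = 0, max(-22.2, 0) = 0
Node u (S = 92): V_u = e^(−0.01)·[0.5335·25.8000 + 0.4665·0.0000] = 13.6274
Node d (S = 68): V_d = e^(−0.01)·[0.5335·0.0000 + 0.4665·0.0000] = 0.0000
Node 0 (S = 80): V_0 = e^(−0.01)·[0.5335·13.6274 + 0.4665·0.0000] = 7.1979

$7.20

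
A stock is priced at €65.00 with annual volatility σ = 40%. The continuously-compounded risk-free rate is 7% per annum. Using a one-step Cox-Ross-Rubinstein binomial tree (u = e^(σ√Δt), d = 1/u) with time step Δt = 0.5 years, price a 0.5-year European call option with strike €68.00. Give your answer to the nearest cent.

€8.67

CRR parameters: u = e^(σ√Δt) = e^(0.4·√0.5) = 1.3269, d = 1/u = 0.7536
Per-period rate: rΔt = 0.07·0.5 = 0.035, so R = e^0.035 = 1.0356
Risk-neutral probability p = (e^0.035 − 0.7536)/(1.3269 − 0.7536) = 0.2820/0.5733 = 0.4919
Terminal stock prices: S_u = 86.25, S_d = 48.99
Terminal payoffs (S − K): max(18.25, 0) = 18.25, max(-19.01, 0) = 0
Node 0 (S = 65): V_0 = e^(−0.035)·[0.4919·18.2483 + 0.5081·0.0000] = 8.6675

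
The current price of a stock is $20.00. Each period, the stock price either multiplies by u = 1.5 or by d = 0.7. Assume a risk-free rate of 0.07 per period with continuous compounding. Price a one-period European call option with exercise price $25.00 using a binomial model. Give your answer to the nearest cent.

$2.17

Risk-neutral probability p = (e^0.07 − 0.7)/(1.5 − 0.7) = 0.3725/0.8000 = 0.4656
Terminal stock prices: S_u = 30, S_d = 14
Terminal payoffs (S − K): max(5, 0) = 5, max(-11, 0) = 0
Node 0 (S = 20): V_0 = e^(−0.07)·[0.4656·5.0000 + 0.5344·0.0000] = 2.1708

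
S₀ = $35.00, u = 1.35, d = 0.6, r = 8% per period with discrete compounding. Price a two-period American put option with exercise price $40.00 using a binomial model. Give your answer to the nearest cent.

Risk-neutral probability p = (1 + 0.08 − 0.6)/(1.35 − 0.6) = 0.4800/0.7500 = 0.6400
Terminal stock prices: S_uu = 63.79, S_ud = 28.35, S_dd = 12.6
Terminal payoffs (K − S): max(-23.79, 0) = 0, max(11.65, 0) = 11.65, max(27.4, 0) = 27.4
Node u (S = 47.25): continuation = 1/1.08·[0.6400·0.0000 + 0.3600·11.6500] = 3.8833; exercise value = 0.0000 ≤ continuation, so V_u = 3.8833
Node d (S = 21): continuation = 1/1.08·[0.6400·11.6500 + 0.3600·27.4000] = 16.0370; exercise value = 19.0000 > continuation, so V_d = 19.0000 (exercise)
Node 0 (S = 35): continuation = 1/1.08·[0.6400·3.8833 + 0.3600·19.0000] = 8.6346; exercise value = 5.0000 ≤ continuation, so V_0 = 8.6346

$8.63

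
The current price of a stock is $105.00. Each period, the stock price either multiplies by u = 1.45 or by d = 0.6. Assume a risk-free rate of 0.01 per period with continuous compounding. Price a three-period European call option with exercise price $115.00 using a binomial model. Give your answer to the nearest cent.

Risk-neutral probability p = (e^0.01 − 0.6)/(1.45 − 0.6) = 0.4101/0.8500 = 0.4824
Terminal stock prices: S_uuu = 320.1, S_uud = 132.5, S_udd = 54.81, S_ddd = 22.68
Terminal payoffs (S − K): max(205.1, 0) = 205.1, max(17.46, 0) = 17.46, max(-60.19, 0) = 0, max(-92.32, 0) = 0
Node uu (S = 220.8): V_uu = e^(−0.01)·[0.4824·205.1056 + 0.5176·17.4575] = 106.9068
Node ud (S = 91.35): V_ud = e^(−0.01)·[0.4824·17.4575 + 0.5176·0.0000] = 8.3379
Node dd (S = 37.8): V_dd = e^(−0.01)·[0.4824·0.0000 + 0.5176·0.0000] = 0.0000
Node u (S = 152.2): V_u = e^(−0.01)·[0.4824·106.9068 + 0.5176·8.3379] = 55.3326
Node d (S = 63): V_d = e^(−0.01)·[0.4824·8.3379 + 0.5176·0.0000] = 3.9823
Node 0 (S = 105): V_0 = e^(−0.01)·[0.4824·55.3326 + 0.5176·3.9823] = 28.4682

$28.47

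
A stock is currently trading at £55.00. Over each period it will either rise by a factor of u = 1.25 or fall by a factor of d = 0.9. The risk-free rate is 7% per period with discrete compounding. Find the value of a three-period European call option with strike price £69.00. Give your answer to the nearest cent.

£6.07

Risk-neutral probability p = (1 + 0.07 − 0.9)/(1.25 − 0.9) = 0.1700/0.3500 = 0.4857
Terminal stock prices: S_uuu = 107.4, S_uud = 77.34, S_udd = 55.69, S_ddd = 40.1
Terminal payoffs (S − K): max(38.42, 0) = 38.42, max(8.344, 0) = 8.344, max(-13.31, 0) = 0, max(-28.9, 0) = 0
Node uu (S = 85.94): V_uu = 1/1.07·[0.4857·38.4219 + 0.5143·8.3438] = 21.4515
Node ud (S = 61.88): V_ud = 1/1.07·[0.4857·8.3438 + 0.5143·0.0000] = 3.7876
Node dd (S = 44.55): V_dd = 1/1.07·[0.4857·0.0000 + 0.5143·0.0000] = 0.0000
Node u (S = 68.75): V_u = 1/1.07·[0.4857·21.4515 + 0.5143·3.7876] = 11.5581
Node d (S = 49.5): V_d = 1/1.07·[0.4857·3.7876 + 0.5143·0.0000] = 1.7193
Node 0 (S = 55): V_0 = 1/1.07·[0.4857·11.5581 + 0.5143·1.7193] = 6.0731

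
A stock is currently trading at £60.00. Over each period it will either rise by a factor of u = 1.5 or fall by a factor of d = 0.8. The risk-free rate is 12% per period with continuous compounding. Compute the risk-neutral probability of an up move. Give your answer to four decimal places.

p = 0.4679

Risk-neutral probability p = (e^0.12 − 0.8)/(1.5 − 0.8) = 0.3275/0.7000 = 0.4679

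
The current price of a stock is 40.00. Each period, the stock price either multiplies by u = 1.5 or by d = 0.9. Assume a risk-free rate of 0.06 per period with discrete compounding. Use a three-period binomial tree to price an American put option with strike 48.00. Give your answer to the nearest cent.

Risk-neutral probability p = (1 + 0.06 − 0.9)/(1.5 − 0.9) = 0.1600/0.6000 = 0.2667
Terminal stock prices: S_uuu = 135, S_uud = 81, S_udd = 48.6, S_ddd = 29.16
Terminal payoffs (K − S): max(-87, 0) = 0, max(-33, 0) = 0, max(-0.6, 0) = 0, max(18.84, 0) = 18.84
Node uu (S = 90): continuation = 1/1.06·[0.2667·0.0000 + 0.7333·0.0000] = 0.0000; exercise value = 0.0000 ≤ continuation, so V_uu = 0.0000
Node ud (S = 54): continuation = 1/1.06·[0.2667·0.0000 + 0.7333·0.0000] = 0.0000; exercise value = 0.0000 ≤ continuation, so V_ud = 0.0000
Node dd (S = 32.4): continuation = 1/1.06·[0.2667·0.0000 + 0.7333·18.8400] = 13.0340; exercise value = 15.6000 > continuation, so V_dd = 15.6000 (exercise)
Node u (S = 60): continuation = 1/1.06·[0.2667·0.0000 + 0.7333·0.0000] = 0.0000; exercise value = 0.0000 ≤ continuation, so V_u = 0.0000
Node d (S = 36): continuation = 1/1.06·[0.2667·0.0000 + 0.7333·15.6000] = 10.7925; exercise value = 12.0000 > continuation, so V_d = 12.0000 (exercise)
Node 0 (S = 40): continuation = 1/1.06·[0.2667·0.0000 + 0.7333·12.0000] = 8.3019; exercise value = 8.0000 ≤ continuation, so V_0 = 8.3019

8.30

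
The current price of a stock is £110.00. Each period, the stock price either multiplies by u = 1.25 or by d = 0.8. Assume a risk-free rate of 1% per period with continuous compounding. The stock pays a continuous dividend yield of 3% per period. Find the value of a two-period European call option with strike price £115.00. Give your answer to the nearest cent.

£8.94

Per-period risk-free factor R = e^0.01 = 1.0101; dividend-adjusted growth = e^(0.01−0.03) = 0.9802.
Risk-neutral probability p = (0.9802 − 0.8)/(1.25 − 0.8) = 0.1802/0.4500 = 0.4004
Terminal stock prices: S_uu = 171.9, S_ud = 110, S_dd = 70.4
Terminal payoffs (S − K): max(56.88, 0) = 56.88, max(-5, 0) = 0, max(-44.6, 0) = 0
Node u (S = 137.5): V_u = e^(−0.01)·[0.4004·56.8750 + 0.5996·0.0000] = 22.5485
Node d (S = 88): V_d = e^(−0.01)·[0.4004·0.0000 + 0.5996·0.0000] = 0.0000
Node 0 (S = 110): V_0 = e^(−0.01)·[0.4004·22.5485 + 0.5996·0.0000] = 8.9395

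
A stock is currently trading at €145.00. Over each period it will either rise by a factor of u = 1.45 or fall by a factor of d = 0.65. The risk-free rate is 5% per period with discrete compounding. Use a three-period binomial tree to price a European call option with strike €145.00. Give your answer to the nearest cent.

€49.30

Risk-neutral probability p = (1 + 0.05 − 0.65)/(1.45 − 0.65) = 0.4000/0.8000 = 0.5000
Terminal stock prices: S_uuu = 442.1, S_uud = 198.2, S_udd = 88.83, S_ddd = 39.82
Terminal payoffs (S − K): max(297.1, 0) = 297.1, max(53.16, 0) = 53.16, max(-56.17, 0) = 0, max(-105.2, 0) = 0
Node uu (S = 304.9): V_uu = 1/1.05·[0.5000·297.0506 + 0.5000·53.1606] = 166.7673
Node ud (S = 136.7): V_ud = 1/1.05·[0.5000·53.1606 + 0.5000·0.0000] = 25.3146
Node dd (S = 61.26): V_dd = 1/1.05·[0.5000·0.0000 + 0.5000·0.0000] = 0.0000
Node u (S = 210.2): V_u = 1/1.05·[0.5000·166.7673 + 0.5000·25.3146] = 91.4675
Node d (S = 94.25): V_d = 1/1.05·[0.5000·25.3146 + 0.5000·0.0000] = 12.0546
Node 0 (S = 145): V_0 = 1/1.05·[0.5000·91.4675 + 0.5000·12.0546] = 49.2962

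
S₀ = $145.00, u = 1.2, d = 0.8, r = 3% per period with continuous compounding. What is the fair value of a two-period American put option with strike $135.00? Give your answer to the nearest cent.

$7.82

Risk-neutral probability p = (e^0.03 − 0.8)/(1.2 − 0.8) = 0.2305/0.4000 = 0.5761
Terminal stock prices: S_uu = 208.8, S_ud = 139.2, S_dd = 92.8
Terminal payoffs (K − S): max(-73.8, 0) = 0, max(-4.2, 0) = 0, max(42.2, 0) = 42.2
Node u (S = 174): continuation = e^(−0.03)·[0.5761·0.0000 + 0.4239·0.0000] = 0.0000; exercise value = 0.0000 ≤ continuation, so V_u = 0.0000
Node d (S = 116): continuation = e^(−0.03)·[0.5761·0.0000 + 0.4239·42.2000] = 17.3584; exercise value = 19.0000 > continuation, so V_d = 19.0000 (exercise)
Node 0 (S = 145): continuation = e^(−0.03)·[0.5761·0.0000 + 0.4239·19.0000] = 7.8154; exercise value = 0.0000 ≤ continuation, so V_0 = 7.8154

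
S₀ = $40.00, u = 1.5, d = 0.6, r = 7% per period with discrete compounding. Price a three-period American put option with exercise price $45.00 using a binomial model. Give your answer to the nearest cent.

$11.65

Risk-neutral probability p = (1 + 0.07 − 0.6)/(1.5 − 0.6) = 0.4700/0.9000 = 0.5222
Terminal stock prices: S_uuu = 135, S_uud = 54, S_udd = 21.6, S_ddd = 8.64
Terminal payoffs (K − S): max(-90, 0) = 0, max(-9, 0) = 0, max(23.4, 0) = 23.4, max(36.36, 0) = 36.36
Node uu (S = 90): continuation = 1/1.07·[0.5222·0.0000 + 0.4778·0.0000] = 0.0000; exercise value = 0.0000 ≤ continuation, so V_uu = 0.0000
Node ud (S = 36): continuation = 1/1.07·[0.5222·0.0000 + 0.4778·23.4000] = 10.4486; exercise value = 9.0000 ≤ continuation, so V_ud = 10.4486
Node dd (S = 14.4): continuation = 1/1.07·[0.5222·23.4000 + 0.4778·36.3600] = 27.6561; exercise value = 30.6000 > continuation, so V_dd = 30.6000 (exercise)
Node u (S = 60): continuation = 1/1.07·[0.5222·0.0000 + 0.4778·10.4486] = 4.6655; exercise value = 0.0000 ≤ continuation, so V_u = 4.6655
Node d (S = 24): continuation = 1/1.07·[0.5222·10.4486 + 0.4778·30.6000] = 18.7631; exercise value = 21.0000 > continuation, so V_d = 21.0000 (exercise)
Node 0 (S = 40): continuation = 1/1.07·[0.5222·4.6655 + 0.4778·21.0000] = 11.6540; exercise value = 5.0000 ≤ continuation, so V_0 = 11.6540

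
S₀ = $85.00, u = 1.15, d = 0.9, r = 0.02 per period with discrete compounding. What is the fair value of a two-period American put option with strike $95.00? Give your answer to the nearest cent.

$11.12

Risk-neutral probability p = (1 + 0.02 − 0.9)/(1.15 − 0.9) = 0.1200/0.2500 = 0.4800
Terminal stock prices: S_uu = 112.4, S_ud = 87.97, S_dd = 68.85
Terminal payoffs (K − S): max(-17.41, 0) = 0, max(7.025, 0) = 7.025, max(26.15, 0) = 26.15
Node u (S = 97.75): continuation = 1/1.02·[0.4800·0.0000 + 0.5200·7.0250] = 3.5814; exercise value = 0.0000 ≤ continuation, so V_u = 3.5814
Node d (S = 76.5): continuation = 1/1.02·[0.4800·7.0250 + 0.5200·26.1500] = 16.6373; exercise value = 18.5000 > continuation, so V_d = 18.5000 (exercise)
Node 0 (S = 85): continuation = 1/1.02·[0.4800·3.5814 + 0.5200·18.5000] = 11.1167; exercise value = 10.0000 ≤ continuation, so V_0 = 11.1167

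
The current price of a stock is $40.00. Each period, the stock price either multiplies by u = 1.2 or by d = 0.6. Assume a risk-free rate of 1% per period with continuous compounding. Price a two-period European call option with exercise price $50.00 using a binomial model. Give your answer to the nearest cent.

Risk-neutral probability p = (e^0.01 − 0.6)/(1.2 − 0.6) = 0.4101/0.6000 = 0.6834
Terminal stock prices: S_uu = 57.6, S_ud = 28.8, S_dd = 14.4
Terminal payoffs (S − K): max(7.6, 0) = 7.6, max(-21.2, 0) = 0, max(-35.6, 0) = 0
Node u (S = 48): V_u = e^(−0.01)·[0.6834·7.6000 + 0.3166·0.0000] = 5.1423
Node d (S = 24): V_d = e^(−0.01)·[0.6834·0.0000 + 0.3166·0.0000] = 0.0000
Node 0 (S = 40): V_0 = e^(−0.01)·[0.6834·5.1423 + 0.3166·0.0000] = 3.4794

$3.48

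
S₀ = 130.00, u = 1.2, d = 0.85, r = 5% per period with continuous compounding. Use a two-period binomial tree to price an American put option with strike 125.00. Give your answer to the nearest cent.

5.86

Risk-neutral probability p = (e^0.05 − 0.85)/(1.2 − 0.85) = 0.2013/0.3500 = 0.5751
Terminal stock prices: S_uu = 187.2, S_ud = 132.6, S_dd = 93.92
Terminal payoffs (K − S): max(-62.2, 0) = 0, max(-7.6, 0) = 0, max(31.08, 0) = 31.08
Node u (S = 156): continuation = e^(−0.05)·[0.5751·0.0000 + 0.4249·0.0000] = 0.0000; exercise value = 0.0000 ≤ continuation, so V_u = 0.0000
Node d (S = 110.5): continuation = e^(−0.05)·[0.5751·0.0000 + 0.4249·31.0750] = 12.5610; exercise value = 14.5000 > continuation, so V_d = 14.5000 (exercise)
Node 0 (S = 130): continuation = e^(−0.05)·[0.5751·0.0000 + 0.4249·14.5000] = 5.8611; exercise value = 0.0000 ≤ continuation, so V_0 = 5.8611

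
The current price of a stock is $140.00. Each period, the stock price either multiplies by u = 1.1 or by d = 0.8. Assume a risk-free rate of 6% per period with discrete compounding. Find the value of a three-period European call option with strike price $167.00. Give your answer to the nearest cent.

$10.57

Risk-neutral probability p = (1 + 0.06 − 0.8)/(1.1 − 0.8) = 0.2600/0.3000 = 0.8667
Terminal stock prices: S_uuu = 186.3, S_uud = 135.5, S_udd = 98.56, S_ddd = 71.68
Terminal payoffs (S − K): max(19.34, 0) = 19.34, max(-31.48, 0) = 0, max(-68.44, 0) = 0, max(-95.32, 0) = 0
Node uu (S = 169.4): V_uu = 1/1.06·[0.8667·19.3400 + 0.1333·0.0000] = 15.8126
Node ud (S = 123.2): V_ud = 1/1.06·[0.8667·0.0000 + 0.1333·0.0000] = 0.0000
Node dd (S = 89.6): V_dd = 1/1.06·[0.8667·0.0000 + 0.1333·0.0000] = 0.0000
Node u (S = 154): V_u = 1/1.06·[0.8667·15.8126 + 0.1333·0.0000] = 12.9285
Node d (S = 112): V_d = 1/1.06·[0.8667·0.0000 + 0.1333·0.0000] = 0.0000
Node 0 (S = 140): V_0 = 1/1.06·[0.8667·12.9285 + 0.1333·0.0000] = 10.5705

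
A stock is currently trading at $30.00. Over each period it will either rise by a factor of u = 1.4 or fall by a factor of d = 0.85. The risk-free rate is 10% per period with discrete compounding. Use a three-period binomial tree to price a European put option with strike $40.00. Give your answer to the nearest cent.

Risk-neutral probability p = (1 + 0.1 − 0.85)/(1.4 − 0.85) = 0.2500/0.5500 = 0.4545
Terminal stock prices: S_uuu = 82.32, S_uud = 49.98, S_udd = 30.34, S_ddd = 18.42
Terminal payoffs (K − S): max(-42.32, 0) = 0, max(-9.98, 0) = 0, max(9.655, 0) = 9.655, max(21.58, 0) = 21.58
Node uu (S = 58.8): V_uu = 1/1.1·[0.4545·0.0000 + 0.5455·0.0000] = 0.0000
Node ud (S = 35.7): V_ud = 1/1.1·[0.4545·0.0000 + 0.5455·9.6550] = 4.7876
Node dd (S = 21.67): V_dd = 1/1.1·[0.4545·9.6550 + 0.5455·21.5763] = 14.6886
Node u (S = 42): V_u = 1/1.1·[0.4545·0.0000 + 0.5455·4.7876] = 2.3740
Node d (S = 25.5): V_d = 1/1.1·[0.4545·4.7876 + 0.5455·14.6886] = 9.2620
Node 0 (S = 30): V_0 = 1/1.1·[0.4545·2.3740 + 0.5455·9.2620] = 5.5737

$5.57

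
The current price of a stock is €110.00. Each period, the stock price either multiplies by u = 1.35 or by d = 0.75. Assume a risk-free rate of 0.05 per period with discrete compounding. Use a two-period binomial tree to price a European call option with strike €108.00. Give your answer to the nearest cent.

€22.50

Risk-neutral probability p = (1 + 0.05 − 0.75)/(1.35 − 0.75) = 0.3000/0.6000 = 0.5000
Terminal stock prices: S_uu = 200.5, S_ud = 111.4, S_dd = 61.88
Terminal payoffs (S − K): max(92.48, 0) = 92.48, max(3.375, 0) = 3.375, max(-46.12, 0) = 0
Node u (S = 148.5): V_u = 1/1.05·[0.5000·92.4750 + 0.5000·3.3750] = 45.6429
Node d (S = 82.5): V_d = 1/1.05·[0.5000·3.3750 + 0.5000·0.0000] = 1.6071
Node 0 (S = 110): V_0 = 1/1.05·[0.5000·45.6429 + 0.5000·1.6071] = 22.5000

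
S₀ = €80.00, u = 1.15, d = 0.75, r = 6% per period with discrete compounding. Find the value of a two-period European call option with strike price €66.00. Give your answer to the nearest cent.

Risk-neutral probability p = (1 + 0.06 − 0.75)/(1.15 − 0.75) = 0.3100/0.4000 = 0.7750
Terminal stock prices: S_uu = 105.8, S_ud = 69, S_dd = 45
Terminal payoffs (S − K): max(39.8, 0) = 39.8, max(3, 0) = 3, max(-21, 0) = 0
Node u (S = 92): V_u = 1/1.06·[0.7750·39.8000 + 0.2250·3.0000] = 29.7358
Node d (S = 60): V_d = 1/1.06·[0.7750·3.0000 + 0.2250·0.0000] = 2.1934
Node 0 (S = 80): V_0 = 1/1.06·[0.7750·29.7358 + 0.2250·2.1934] = 22.2064

€22.21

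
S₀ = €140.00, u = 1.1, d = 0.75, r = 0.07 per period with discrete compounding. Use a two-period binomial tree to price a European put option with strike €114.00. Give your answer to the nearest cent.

€0.23

Risk-neutral probability p = (1 + 0.07 − 0.75)/(1.1 − 0.75) = 0.3200/0.3500 = 0.9143
Terminal stock prices: S_uu = 169.4, S_ud = 115.5, S_dd = 78.75
Terminal payoffs (K − S): max(-55.4, 0) = 0, max(-1.5, 0) = 0, max(35.25, 0) = 35.25
Node u (S = 154): V_u = 1/1.07·[0.9143·0.0000 + 0.0857·0.0000] = 0.0000
Node d (S = 105): V_d = 1/1.07·[0.9143·0.0000 + 0.0857·35.2500] = 2.8238
Node 0 (S = 140): V_0 = 1/1.07·[0.9143·0.0000 + 0.0857·2.8238] = 0.2262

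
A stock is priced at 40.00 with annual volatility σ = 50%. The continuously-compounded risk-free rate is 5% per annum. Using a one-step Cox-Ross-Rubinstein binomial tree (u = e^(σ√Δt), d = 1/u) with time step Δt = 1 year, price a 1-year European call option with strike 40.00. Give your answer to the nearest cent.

10.53

CRR parameters: u = e^(σ√Δt) = e^(0.5·√1) = 1.6487, d = 1/u = 0.6065
Per-period rate: rΔt = 0.05·1 = 0.05, so R = e^0.05 = 1.0513
Risk-neutral probability p = (e^0.05 − 0.6065)/(1.6487 − 0.6065) = 0.4447/1.0422 = 0.4267
Terminal stock prices: S_u = 65.95, S_d = 24.26
Terminal payoffs (S − K): max(25.95, 0) = 25.95, max(-15.74, 0) = 0
Node 0 (S = 40): V_0 = e^(−0.05)·[0.4267·25.9489 + 0.5733·0.0000] = 10.5333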